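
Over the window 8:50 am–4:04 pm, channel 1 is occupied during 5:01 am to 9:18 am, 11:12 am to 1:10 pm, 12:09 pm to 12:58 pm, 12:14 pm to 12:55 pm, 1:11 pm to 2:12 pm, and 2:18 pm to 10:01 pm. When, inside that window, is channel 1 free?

Covered (merged): 5:01 am-9:18 am, 11:12 am-1:10 pm, 1:11 pm-2:12 pm, 2:18 pm-10:01 pm.
Uncovered inside 8:50 am-4:04 pm: 9:18 am-11:12 am, 1:10 pm-1:11 pm, 2:12 pm-2:18 pm.

9:18 am-11:12 am, 1:10 pm-1:11 pm, 2:12 pm-2:18 pm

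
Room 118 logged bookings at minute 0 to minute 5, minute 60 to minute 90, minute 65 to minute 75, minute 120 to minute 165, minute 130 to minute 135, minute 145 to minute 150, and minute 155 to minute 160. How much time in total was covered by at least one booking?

80 minutes

Merged: minute 0 to minute 5, minute 60 to minute 90, minute 120 to minute 165.
Lengths: 5 minutes + 30 minutes + 45 minutes = 80 minutes.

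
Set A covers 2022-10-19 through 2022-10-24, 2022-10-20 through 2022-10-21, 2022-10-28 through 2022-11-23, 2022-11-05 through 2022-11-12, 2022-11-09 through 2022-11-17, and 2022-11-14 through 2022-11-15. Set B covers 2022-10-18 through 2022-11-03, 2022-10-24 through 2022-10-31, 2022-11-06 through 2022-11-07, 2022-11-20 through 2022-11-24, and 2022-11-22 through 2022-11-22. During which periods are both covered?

2022-10-19 through 2022-10-24, 2022-10-28 through 2022-11-03, 2022-11-06 through 2022-11-07, 2022-11-20 through 2022-11-23

First set merges to 2022-10-19 through 2022-10-24, 2022-10-28 through 2022-11-23.
Second set merges to 2022-10-18 through 2022-11-03, 2022-11-06 through 2022-11-07, 2022-11-20 through 2022-11-24.
2022-10-19 through 2022-10-24 ∩ B → 2022-10-19 through 2022-10-24.
2022-10-28 through 2022-11-23 ∩ B → 2022-10-28 through 2022-11-03, 2022-11-06 through 2022-11-07, 2022-11-20 through 2022-11-23.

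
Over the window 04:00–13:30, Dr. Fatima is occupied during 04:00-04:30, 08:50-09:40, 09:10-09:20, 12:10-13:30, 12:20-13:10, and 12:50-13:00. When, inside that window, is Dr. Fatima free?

The merged coverage is 04:00–04:30, 08:50–09:40, 12:10–13:30.
Uncovered inside 04:00–13:30: 04:30–08:50, 09:40–12:10.

04:30–08:50, 09:40–12:10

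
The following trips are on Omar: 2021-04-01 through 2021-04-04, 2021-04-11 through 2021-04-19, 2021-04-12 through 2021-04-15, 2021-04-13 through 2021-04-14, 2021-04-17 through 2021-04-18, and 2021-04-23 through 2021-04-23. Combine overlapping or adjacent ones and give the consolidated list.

2021-04-11 through 2021-04-19 is disjoint → start new block.
2021-04-12 through 2021-04-15 overlaps/touches 2021-04-11 through 2021-04-19 → extend to 2021-04-11 through 2021-04-19.
2021-04-13 through 2021-04-14 overlaps/touches 2021-04-11 through 2021-04-19 → extend to 2021-04-11 through 2021-04-19.
2021-04-17 through 2021-04-18 overlaps/touches 2021-04-11 through 2021-04-19 → extend to 2021-04-11 through 2021-04-19.
2021-04-23 through 2021-04-23 is disjoint → start new block.

2021-04-01 through 2021-04-04, 2021-04-11 through 2021-04-19, 2021-04-23 through 2021-04-23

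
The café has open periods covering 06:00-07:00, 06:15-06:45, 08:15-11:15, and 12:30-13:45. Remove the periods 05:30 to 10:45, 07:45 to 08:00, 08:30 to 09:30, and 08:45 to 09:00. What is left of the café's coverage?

10:45–11:15, 12:30–13:45

First set merges to 06:00–07:00, 08:15–11:15, 12:30–13:45.
Second set merges to 05:30–10:45.
06:00–07:00 lies entirely inside B → drops out.
08:15–11:15 with B removed leaves 10:45–11:15.
12:30–13:45 is untouched.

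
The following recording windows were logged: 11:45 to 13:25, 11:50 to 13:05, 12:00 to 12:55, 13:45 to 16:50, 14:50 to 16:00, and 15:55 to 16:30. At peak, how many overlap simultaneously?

Sweep endpoints in order; track running count of active intervals.
Peak of 3 reached at 12:00.

3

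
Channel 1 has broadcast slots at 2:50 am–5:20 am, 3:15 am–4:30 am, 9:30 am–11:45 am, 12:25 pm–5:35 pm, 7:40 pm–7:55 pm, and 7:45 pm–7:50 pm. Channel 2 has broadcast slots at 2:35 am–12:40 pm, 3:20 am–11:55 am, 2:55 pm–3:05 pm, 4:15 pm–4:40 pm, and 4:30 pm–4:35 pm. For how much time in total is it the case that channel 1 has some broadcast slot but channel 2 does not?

Merge the first list: 2:50 am–5:20 am, 9:30 am–11:45 am, 12:25 pm–5:35 pm, 7:40 pm–7:55 pm.
Merge the second list: 2:35 am–12:40 pm, 2:55 pm–3:05 pm, 4:15 pm–4:40 pm.
A \ B = 12:40 pm–2:55 pm, 3:05 pm–4:15 pm, 4:40 pm–5:35 pm, 7:40 pm–7:55 pm.
Total: 2 h 15 min + 1 h 10 min + 55 min + 15 min = 4 h 35 min.

4 h 35 min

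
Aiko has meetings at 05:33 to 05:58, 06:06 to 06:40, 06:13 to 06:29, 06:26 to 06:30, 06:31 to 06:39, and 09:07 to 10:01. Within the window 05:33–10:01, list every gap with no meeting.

05:58-06:06, 06:40-09:07

After merging, the occupied span is 05:33-05:58, 06:06-06:40, 09:07-10:01.
Uncovered inside 05:33-10:01: 05:58-06:06, 06:40-09:07.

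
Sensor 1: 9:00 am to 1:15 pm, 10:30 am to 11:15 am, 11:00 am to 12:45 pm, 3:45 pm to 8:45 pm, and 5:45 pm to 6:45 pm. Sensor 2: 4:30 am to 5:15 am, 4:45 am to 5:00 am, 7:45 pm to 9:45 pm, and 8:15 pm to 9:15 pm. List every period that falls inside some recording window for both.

7:45 pm–8:45 pm

A, merged: 9:00 am–1:15 pm, 3:45 pm–8:45 pm.
B, merged: 4:30 am–5:15 am, 7:45 pm–9:45 pm.
9:00 am–1:15 pm: no overlap with the second set.
3:45 pm–8:45 pm meets the second set on 7:45 pm–8:45 pm.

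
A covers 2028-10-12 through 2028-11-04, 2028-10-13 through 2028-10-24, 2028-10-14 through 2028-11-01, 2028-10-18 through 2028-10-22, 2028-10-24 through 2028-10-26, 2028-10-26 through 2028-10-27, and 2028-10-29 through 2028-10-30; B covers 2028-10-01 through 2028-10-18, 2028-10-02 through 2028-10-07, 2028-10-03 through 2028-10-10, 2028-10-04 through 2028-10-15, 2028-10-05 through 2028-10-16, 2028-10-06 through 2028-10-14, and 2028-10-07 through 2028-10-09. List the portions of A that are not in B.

2028-10-19 through 2028-11-04

First set merges to 2028-10-12 through 2028-11-04.
Second set merges to 2028-10-01 through 2028-10-18.
2028-10-12 through 2028-11-04 \ B = 2028-10-19 through 2028-11-04.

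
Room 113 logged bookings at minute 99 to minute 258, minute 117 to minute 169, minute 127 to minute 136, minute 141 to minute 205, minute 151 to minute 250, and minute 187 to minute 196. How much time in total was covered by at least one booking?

Merged: minute 99 to minute 258.
Length: 159 minutes.

159 minutes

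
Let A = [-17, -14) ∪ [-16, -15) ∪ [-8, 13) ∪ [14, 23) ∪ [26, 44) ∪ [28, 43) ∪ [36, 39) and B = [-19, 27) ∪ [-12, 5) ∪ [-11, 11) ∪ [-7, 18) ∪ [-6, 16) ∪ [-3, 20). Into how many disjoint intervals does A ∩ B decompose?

4

A, merged: [-17, -14), [-8, 13), [14, 23), [26, 44).
B, merged: [-19, 27).
A ∩ B = [-17, -14), [-8, 13), [14, 23), [26, 27).
That is 4 disjoint pieces.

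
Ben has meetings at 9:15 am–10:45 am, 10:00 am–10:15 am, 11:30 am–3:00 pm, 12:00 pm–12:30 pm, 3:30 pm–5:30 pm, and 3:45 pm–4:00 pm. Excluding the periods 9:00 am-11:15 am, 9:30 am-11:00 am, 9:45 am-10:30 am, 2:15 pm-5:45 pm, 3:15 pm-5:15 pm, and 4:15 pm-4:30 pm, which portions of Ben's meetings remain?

11:30 am–2:15 pm

First set merges to 9:15 am–10:45 am, 11:30 am–3:00 pm, 3:30 pm–5:30 pm.
Second set merges to 9:00 am–11:15 am, 2:15 pm–5:45 pm.
9:15 am–10:45 am: entirely removed.
11:30 am–3:00 pm \ B = 11:30 am–2:15 pm.
3:30 pm–5:30 pm: entirely removed.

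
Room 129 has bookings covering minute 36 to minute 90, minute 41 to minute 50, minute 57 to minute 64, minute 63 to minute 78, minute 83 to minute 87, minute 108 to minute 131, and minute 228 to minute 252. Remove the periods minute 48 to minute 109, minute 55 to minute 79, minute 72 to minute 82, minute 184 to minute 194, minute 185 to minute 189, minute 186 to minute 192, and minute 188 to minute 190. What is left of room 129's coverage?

Merge the first list: minute 36 to minute 90, minute 108 to minute 131, minute 228 to minute 252.
Merge the second list: minute 48 to minute 109, minute 184 to minute 194.
minute 36 to minute 90 \ B = minute 36 to minute 48.
minute 108 to minute 131 \ B = minute 109 to minute 131.
minute 228 to minute 252: nothing removed.

minute 36 to minute 48, minute 109 to minute 131, minute 228 to minute 252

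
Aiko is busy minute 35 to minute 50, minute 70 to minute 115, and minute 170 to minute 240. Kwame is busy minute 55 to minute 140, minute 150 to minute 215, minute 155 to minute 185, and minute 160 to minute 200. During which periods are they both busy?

minute 70 to minute 115, minute 170 to minute 215

Merge the second list: minute 55 to minute 140, minute 150 to minute 215.
minute 35 to minute 50 meets no B interval.
minute 70 to minute 115 ∩ B → minute 70 to minute 115.
minute 170 to minute 240 ∩ B → minute 170 to minute 215.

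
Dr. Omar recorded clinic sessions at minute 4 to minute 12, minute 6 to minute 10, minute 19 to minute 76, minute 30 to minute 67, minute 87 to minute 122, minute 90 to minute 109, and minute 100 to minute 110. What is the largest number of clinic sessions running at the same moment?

3

Sweep endpoints in order; track running count of active intervals.
Peak of 3 reached at minute 100.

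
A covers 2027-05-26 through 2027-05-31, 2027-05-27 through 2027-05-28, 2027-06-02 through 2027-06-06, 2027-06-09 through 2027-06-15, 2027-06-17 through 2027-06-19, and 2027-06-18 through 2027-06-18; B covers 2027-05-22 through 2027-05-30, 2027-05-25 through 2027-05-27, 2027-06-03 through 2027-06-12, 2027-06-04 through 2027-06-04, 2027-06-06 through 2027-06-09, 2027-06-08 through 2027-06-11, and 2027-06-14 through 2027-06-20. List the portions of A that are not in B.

2027-05-31 through 2027-05-31, 2027-06-02 through 2027-06-02, 2027-06-13 through 2027-06-13

First set merges to 2027-05-26 through 2027-05-31, 2027-06-02 through 2027-06-06, 2027-06-09 through 2027-06-15, 2027-06-17 through 2027-06-19.
Second set merges to 2027-05-22 through 2027-05-30, 2027-06-03 through 2027-06-12, 2027-06-14 through 2027-06-20.
2027-05-26 through 2027-05-31 minus B → 2027-05-31 through 2027-05-31.
2027-06-02 through 2027-06-06 minus B → 2027-06-02 through 2027-06-02.
2027-06-09 through 2027-06-15 minus B → 2027-06-13 through 2027-06-13.
2027-06-17 through 2027-06-19: fully covered by B → removed.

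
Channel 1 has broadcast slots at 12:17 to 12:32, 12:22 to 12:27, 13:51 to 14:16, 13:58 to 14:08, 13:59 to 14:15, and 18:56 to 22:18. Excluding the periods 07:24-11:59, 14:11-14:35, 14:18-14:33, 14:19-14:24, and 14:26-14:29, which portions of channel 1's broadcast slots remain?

12:17–12:32, 13:51–14:11, 18:56–22:18

Merge the first list: 12:17–12:32, 13:51–14:16, 18:56–22:18.
Merge the second list: 07:24–11:59, 14:11–14:35.
12:17–12:32: no B overlap → unchanged.
13:51–14:16 minus B → 13:51–14:11.
18:56–22:18: no B overlap → unchanged.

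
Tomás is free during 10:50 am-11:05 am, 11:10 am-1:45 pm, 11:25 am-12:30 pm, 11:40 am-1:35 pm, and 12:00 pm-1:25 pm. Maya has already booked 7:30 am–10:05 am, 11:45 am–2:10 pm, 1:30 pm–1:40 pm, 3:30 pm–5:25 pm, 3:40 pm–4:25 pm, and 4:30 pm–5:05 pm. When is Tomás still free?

10:50 am–11:05 am, 11:10 am–11:45 am

Merge the first list: 10:50 am–11:05 am, 11:10 am–1:45 pm.
Merge the second list: 7:30 am–10:05 am, 11:45 am–2:10 pm, 3:30 pm–5:25 pm.
10:50 am–11:05 am is untouched.
11:10 am–1:45 pm with B removed leaves 11:10 am–11:45 am.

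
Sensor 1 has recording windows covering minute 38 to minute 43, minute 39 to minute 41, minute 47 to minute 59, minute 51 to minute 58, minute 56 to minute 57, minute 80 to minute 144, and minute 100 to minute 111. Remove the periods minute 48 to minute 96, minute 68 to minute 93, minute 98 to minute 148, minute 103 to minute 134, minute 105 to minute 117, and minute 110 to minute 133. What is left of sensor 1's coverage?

minute 38 to minute 43, minute 47 to minute 48, minute 96 to minute 98

A, merged: minute 38 to minute 43, minute 47 to minute 59, minute 80 to minute 144.
B, merged: minute 48 to minute 96, minute 98 to minute 148.
minute 38 to minute 43 is untouched.
minute 47 to minute 59 with B removed leaves minute 47 to minute 48.
minute 80 to minute 144 with B removed leaves minute 96 to minute 98.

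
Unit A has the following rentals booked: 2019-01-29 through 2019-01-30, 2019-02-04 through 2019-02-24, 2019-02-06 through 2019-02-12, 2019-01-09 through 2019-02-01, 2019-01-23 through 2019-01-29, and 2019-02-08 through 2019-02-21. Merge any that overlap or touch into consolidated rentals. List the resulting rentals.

Sort by start: 2019-01-09 through 2019-02-01, 2019-01-23 through 2019-01-29, 2019-01-29 through 2019-01-30, 2019-02-04 through 2019-02-24, 2019-02-06 through 2019-02-12, 2019-02-08 through 2019-02-21.
2019-01-23 through 2019-01-29 overlaps/touches 2019-01-09 through 2019-02-01 → extend to 2019-01-09 through 2019-02-01.
2019-01-29 through 2019-01-30 overlaps/touches 2019-01-09 through 2019-02-01 → extend to 2019-01-09 through 2019-02-01.
2019-02-04 through 2019-02-24 is disjoint → start new block.
2019-02-06 through 2019-02-12 overlaps/touches 2019-02-04 through 2019-02-24 → extend to 2019-02-04 through 2019-02-24.
2019-02-08 through 2019-02-21 overlaps/touches 2019-02-04 through 2019-02-24 → extend to 2019-02-04 through 2019-02-24.

2019-01-09 through 2019-02-01, 2019-02-04 through 2019-02-24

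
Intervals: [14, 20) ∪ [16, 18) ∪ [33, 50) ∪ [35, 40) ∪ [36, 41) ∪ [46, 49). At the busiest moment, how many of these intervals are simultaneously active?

3

Walk the sorted start/end points keeping a running depth.
The depth first hits 3 at 36.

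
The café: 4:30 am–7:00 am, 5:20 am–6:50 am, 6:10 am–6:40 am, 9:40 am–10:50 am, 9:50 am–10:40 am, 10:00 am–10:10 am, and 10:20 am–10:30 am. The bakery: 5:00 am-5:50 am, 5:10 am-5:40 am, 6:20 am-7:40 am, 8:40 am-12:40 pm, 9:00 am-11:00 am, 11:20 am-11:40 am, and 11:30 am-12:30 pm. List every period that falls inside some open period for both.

A, merged: 4:30 am–7:00 am, 9:40 am–10:50 am.
B, merged: 5:00 am–5:50 am, 6:20 am–7:40 am, 8:40 am–12:40 pm.
4:30 am–7:00 am ∩ B → 5:00 am–5:50 am, 6:20 am–7:00 am.
9:40 am–10:50 am ∩ B → 9:40 am–10:50 am.

5:00 am–5:50 am, 6:20 am–7:00 am, 9:40 am–10:50 am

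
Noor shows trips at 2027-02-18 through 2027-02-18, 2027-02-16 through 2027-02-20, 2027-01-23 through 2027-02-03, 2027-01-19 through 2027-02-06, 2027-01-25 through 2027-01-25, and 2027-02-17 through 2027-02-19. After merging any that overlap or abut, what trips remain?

2027-01-19 through 2027-02-06, 2027-02-16 through 2027-02-20

Sort by start: 2027-01-19 through 2027-02-06, 2027-01-23 through 2027-02-03, 2027-01-25 through 2027-01-25, 2027-02-16 through 2027-02-20, 2027-02-17 through 2027-02-19, 2027-02-18 through 2027-02-18.
2027-01-23 through 2027-02-03 overlaps/touches 2027-01-19 through 2027-02-06 → extend to 2027-01-19 through 2027-02-06.
2027-01-25 through 2027-01-25 overlaps/touches 2027-01-19 through 2027-02-06 → extend to 2027-01-19 through 2027-02-06.
2027-02-16 through 2027-02-20 is disjoint → start new block.
2027-02-17 through 2027-02-19 overlaps/touches 2027-02-16 through 2027-02-20 → extend to 2027-02-16 through 2027-02-20.
2027-02-18 through 2027-02-18 overlaps/touches 2027-02-16 through 2027-02-20 → extend to 2027-02-16 through 2027-02-20.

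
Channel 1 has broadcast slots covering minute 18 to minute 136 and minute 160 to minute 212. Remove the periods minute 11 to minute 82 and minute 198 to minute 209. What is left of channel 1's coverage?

minute 82 to minute 136, minute 160 to minute 198, minute 209 to minute 212

minute 18 to minute 136 with B removed leaves minute 82 to minute 136.
minute 160 to minute 212 with B removed leaves minute 160 to minute 198, minute 209 to minute 212.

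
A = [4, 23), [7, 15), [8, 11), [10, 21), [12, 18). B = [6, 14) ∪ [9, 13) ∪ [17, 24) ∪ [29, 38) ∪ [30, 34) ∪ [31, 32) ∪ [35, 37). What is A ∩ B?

[6, 14) ∪ [17, 23)

First set merges to [4, 23).
Second set merges to [6, 14), [17, 24), [29, 38).
[4, 23) meets the second set on [6, 14), [17, 23).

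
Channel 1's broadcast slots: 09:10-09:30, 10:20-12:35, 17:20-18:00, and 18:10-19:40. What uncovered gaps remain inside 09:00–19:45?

09:00–09:10, 09:30–10:20, 12:35–17:20, 18:00–18:10, 19:40–19:45

Covered (merged): 09:10–09:30, 10:20–12:35, 17:20–18:00, 18:10–19:40.
Complement within 09:00–19:45: 09:00–09:10, 09:30–10:20, 12:35–17:20, 18:00–18:10, 19:40–19:45.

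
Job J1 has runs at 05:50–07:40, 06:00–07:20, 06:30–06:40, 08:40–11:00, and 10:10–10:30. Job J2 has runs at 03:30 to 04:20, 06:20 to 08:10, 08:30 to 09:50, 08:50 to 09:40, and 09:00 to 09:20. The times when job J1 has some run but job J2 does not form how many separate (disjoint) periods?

A, merged: 05:50–07:40, 08:40–11:00.
B, merged: 03:30–04:20, 06:20–08:10, 08:30–09:50.
A \ B = 05:50–06:20, 09:50–11:00.
That is 2 disjoint pieces.

2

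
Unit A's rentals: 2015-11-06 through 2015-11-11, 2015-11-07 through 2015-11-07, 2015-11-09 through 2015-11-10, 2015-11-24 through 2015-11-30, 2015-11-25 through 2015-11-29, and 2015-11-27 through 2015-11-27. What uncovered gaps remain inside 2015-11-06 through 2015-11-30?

2015-11-12 through 2015-11-23

After merging, the occupied span is 2015-11-06 through 2015-11-11, 2015-11-24 through 2015-11-30.
Complement within 2015-11-06 through 2015-11-30: 2015-11-12 through 2015-11-23.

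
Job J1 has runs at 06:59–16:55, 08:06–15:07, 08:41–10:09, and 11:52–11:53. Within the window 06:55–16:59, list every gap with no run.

06:55–06:59, 16:55–16:59

Covered (merged): 06:59–16:55.
Uncovered inside 06:55–16:59: 06:55–06:59, 16:55–16:59.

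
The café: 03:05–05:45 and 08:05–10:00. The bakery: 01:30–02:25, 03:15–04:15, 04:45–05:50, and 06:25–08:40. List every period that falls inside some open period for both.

03:15–04:15, 04:45–05:45, 08:05–08:40

03:05–05:45 ∩ B → 03:15–04:15, 04:45–05:45.
08:05–10:00 ∩ B → 08:05–08:40.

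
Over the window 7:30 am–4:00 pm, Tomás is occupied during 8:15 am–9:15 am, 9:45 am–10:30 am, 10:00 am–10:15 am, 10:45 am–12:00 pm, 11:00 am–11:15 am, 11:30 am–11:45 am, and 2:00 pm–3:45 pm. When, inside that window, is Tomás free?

The merged coverage is 8:15 am-9:15 am, 9:45 am-10:30 am, 10:45 am-12:00 pm, 2:00 pm-3:45 pm.
Gaps within 7:30 am-4:00 pm: 7:30 am-8:15 am, 9:15 am-9:45 am, 10:30 am-10:45 am, 12:00 pm-2:00 pm, 3:45 pm-4:00 pm.

7:30 am-8:15 am, 9:15 am-9:45 am, 10:30 am-10:45 am, 12:00 pm-2:00 pm, 3:45 pm-4:00 pm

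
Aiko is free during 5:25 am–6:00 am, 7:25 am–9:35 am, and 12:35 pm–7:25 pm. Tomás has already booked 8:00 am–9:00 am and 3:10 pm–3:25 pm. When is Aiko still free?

5:25 am–6:00 am: no B overlap → unchanged.
7:25 am–9:35 am minus B → 7:25 am–8:00 am, 9:00 am–9:35 am.
12:35 pm–7:25 pm minus B → 12:35 pm–3:10 pm, 3:25 pm–7:25 pm.

5:25 am–6:00 am, 7:25 am–8:00 am, 9:00 am–9:35 am, 12:35 pm–3:10 pm, 3:25 pm–7:25 pm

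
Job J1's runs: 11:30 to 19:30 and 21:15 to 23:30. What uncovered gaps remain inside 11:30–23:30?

Covered (merged): 11:30-19:30, 21:15-23:30.
Uncovered inside 11:30-23:30: 19:30-21:15.

19:30-21:15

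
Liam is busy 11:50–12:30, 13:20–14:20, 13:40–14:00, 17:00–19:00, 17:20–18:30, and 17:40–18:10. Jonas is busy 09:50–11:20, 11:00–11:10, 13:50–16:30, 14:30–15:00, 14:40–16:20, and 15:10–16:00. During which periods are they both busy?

13:50–14:20

First set merges to 11:50–12:30, 13:20–14:20, 17:00–19:00.
Second set merges to 09:50–11:20, 13:50–16:30.
11:50–12:30 meets no B interval.
13:20–14:20 ∩ B → 13:50–14:20.
17:00–19:00 meets no B interval.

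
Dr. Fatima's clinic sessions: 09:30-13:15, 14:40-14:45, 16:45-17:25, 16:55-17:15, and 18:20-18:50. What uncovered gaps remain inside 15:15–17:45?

Covered (merged): 09:30–13:15, 14:40–14:45, 16:45–17:25, 18:20–18:50.
Uncovered inside 15:15–17:45: 15:15–16:45, 17:25–17:45.

15:15–16:45, 17:25–17:45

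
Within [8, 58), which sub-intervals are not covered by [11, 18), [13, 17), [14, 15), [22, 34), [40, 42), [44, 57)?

Covered (merged): [11, 18), [22, 34), [40, 42), [44, 57).
Gaps within [8, 58): [8, 11), [18, 22), [34, 40), [42, 44), [57, 58).

[8, 11) ∪ [18, 22) ∪ [34, 40) ∪ [42, 44) ∪ [57, 58)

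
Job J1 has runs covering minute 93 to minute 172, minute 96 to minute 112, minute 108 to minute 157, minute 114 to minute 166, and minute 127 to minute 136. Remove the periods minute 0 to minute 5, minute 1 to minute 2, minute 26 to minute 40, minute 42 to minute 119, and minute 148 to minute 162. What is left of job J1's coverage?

minute 119 to minute 148, minute 162 to minute 172

A, merged: minute 93 to minute 172.
B, merged: minute 0 to minute 5, minute 26 to minute 40, minute 42 to minute 119, minute 148 to minute 162.
minute 93 to minute 172 \ B = minute 119 to minute 148, minute 162 to minute 172.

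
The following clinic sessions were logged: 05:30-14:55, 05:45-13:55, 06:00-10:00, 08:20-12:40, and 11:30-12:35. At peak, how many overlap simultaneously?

4

Sweep endpoints in order; track running count of active intervals.
Peak of 4 reached at 08:20.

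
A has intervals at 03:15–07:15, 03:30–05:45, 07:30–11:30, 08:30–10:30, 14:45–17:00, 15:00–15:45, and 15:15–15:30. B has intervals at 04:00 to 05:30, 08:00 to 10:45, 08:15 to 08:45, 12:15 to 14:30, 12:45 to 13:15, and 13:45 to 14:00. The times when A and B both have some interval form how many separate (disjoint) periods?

2

Merge the first list: 03:15–07:15, 07:30–11:30, 14:45–17:00.
Merge the second list: 04:00–05:30, 08:00–10:45, 12:15–14:30.
A ∩ B = 04:00–05:30, 08:00–10:45.
That is 2 disjoint pieces.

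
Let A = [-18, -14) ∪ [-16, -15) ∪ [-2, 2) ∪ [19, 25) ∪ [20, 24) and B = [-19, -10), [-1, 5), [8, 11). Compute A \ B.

[-2, -1) ∪ [19, 25)

First set merges to [-18, -14), [-2, 2), [19, 25).
[-18, -14) lies entirely inside B → drops out.
[-2, 2) with B removed leaves [-2, -1).
[19, 25) is untouched.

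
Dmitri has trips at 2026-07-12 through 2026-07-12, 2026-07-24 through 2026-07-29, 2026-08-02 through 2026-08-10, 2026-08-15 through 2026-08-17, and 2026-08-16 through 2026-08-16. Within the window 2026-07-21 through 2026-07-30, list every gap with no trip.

2026-07-21 through 2026-07-23, 2026-07-30 through 2026-07-30

Covered (merged): 2026-07-12 through 2026-07-12, 2026-07-24 through 2026-07-29, 2026-08-02 through 2026-08-10, 2026-08-15 through 2026-08-17.
Complement within 2026-07-21 through 2026-07-30: 2026-07-21 through 2026-07-23, 2026-07-30 through 2026-07-30.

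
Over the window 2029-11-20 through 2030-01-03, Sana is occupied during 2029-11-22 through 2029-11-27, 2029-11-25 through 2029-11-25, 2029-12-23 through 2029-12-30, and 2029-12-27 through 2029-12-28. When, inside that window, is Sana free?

After merging, the occupied span is 2029-11-22 through 2029-11-27, 2029-12-23 through 2029-12-30.
Uncovered inside 2029-11-20 through 2030-01-03: 2029-11-20 through 2029-11-21, 2029-11-28 through 2029-12-22, 2029-12-31 through 2030-01-03.

2029-11-20 through 2029-11-21, 2029-11-28 through 2029-12-22, 2029-12-31 through 2030-01-03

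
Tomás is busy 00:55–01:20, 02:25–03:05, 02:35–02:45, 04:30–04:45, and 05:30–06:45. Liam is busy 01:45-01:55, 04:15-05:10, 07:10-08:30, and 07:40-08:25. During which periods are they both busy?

04:30–04:45

First set merges to 00:55–01:20, 02:25–03:05, 04:30–04:45, 05:30–06:45.
Second set merges to 01:45–01:55, 04:15–05:10, 07:10–08:30.
00:55–01:20 meets no B interval.
02:25–03:05 meets no B interval.
04:30–04:45 ∩ B → 04:30–04:45.
05:30–06:45 meets no B interval.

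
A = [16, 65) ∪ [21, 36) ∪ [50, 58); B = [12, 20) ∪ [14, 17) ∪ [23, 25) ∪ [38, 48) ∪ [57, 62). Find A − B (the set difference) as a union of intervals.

A, merged: [16, 65).
B, merged: [12, 20), [23, 25), [38, 48), [57, 62).
[16, 65) \ B = [20, 23), [25, 38), [48, 57), [62, 65).

[20, 23) ∪ [25, 38) ∪ [48, 57) ∪ [62, 65)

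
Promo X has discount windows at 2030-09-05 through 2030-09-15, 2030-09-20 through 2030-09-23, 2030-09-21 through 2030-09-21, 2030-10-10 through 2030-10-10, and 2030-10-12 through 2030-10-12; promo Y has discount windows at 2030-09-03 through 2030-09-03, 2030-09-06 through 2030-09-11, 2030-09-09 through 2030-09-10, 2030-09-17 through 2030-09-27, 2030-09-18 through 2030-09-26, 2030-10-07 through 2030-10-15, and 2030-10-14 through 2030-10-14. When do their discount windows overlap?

First set merges to 2030-09-05 through 2030-09-15, 2030-09-20 through 2030-09-23, 2030-10-10 through 2030-10-10, 2030-10-12 through 2030-10-12.
Second set merges to 2030-09-03 through 2030-09-03, 2030-09-06 through 2030-09-11, 2030-09-17 through 2030-09-27, 2030-10-07 through 2030-10-15.
2030-09-05 through 2030-09-15 overlaps B on 2030-09-06 through 2030-09-11.
2030-09-20 through 2030-09-23 overlaps B on 2030-09-20 through 2030-09-23.
2030-10-10 through 2030-10-10 overlaps B on 2030-10-10 through 2030-10-10.
2030-10-12 through 2030-10-12 overlaps B on 2030-10-12 through 2030-10-12.

2030-09-06 through 2030-09-11, 2030-09-20 through 2030-09-23, 2030-10-10 through 2030-10-10, 2030-10-12 through 2030-10-12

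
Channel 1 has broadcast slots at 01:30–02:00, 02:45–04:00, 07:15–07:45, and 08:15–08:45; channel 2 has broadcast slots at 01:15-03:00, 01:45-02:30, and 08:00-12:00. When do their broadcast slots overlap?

B, merged: 01:15–03:00, 08:00–12:00.
01:30–02:00 overlaps B on 01:30–02:00.
02:45–04:00 overlaps B on 02:45–03:00.
07:15–07:45 falls entirely outside B.
08:15–08:45 overlaps B on 08:15–08:45.

01:30–02:00, 02:45–03:00, 08:15–08:45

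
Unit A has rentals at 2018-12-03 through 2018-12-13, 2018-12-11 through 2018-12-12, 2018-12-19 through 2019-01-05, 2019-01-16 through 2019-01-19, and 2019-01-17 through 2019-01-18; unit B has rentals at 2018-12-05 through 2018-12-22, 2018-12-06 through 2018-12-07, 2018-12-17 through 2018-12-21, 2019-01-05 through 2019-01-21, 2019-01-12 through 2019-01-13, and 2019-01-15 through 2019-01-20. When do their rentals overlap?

Merge the first list: 2018-12-03 through 2018-12-13, 2018-12-19 through 2019-01-05, 2019-01-16 through 2019-01-19.
Merge the second list: 2018-12-05 through 2018-12-22, 2019-01-05 through 2019-01-21.
2018-12-03 through 2018-12-13 overlaps B on 2018-12-05 through 2018-12-13.
2018-12-19 through 2019-01-05 overlaps B on 2018-12-19 through 2018-12-22, 2019-01-05 through 2019-01-05.
2019-01-16 through 2019-01-19 overlaps B on 2019-01-16 through 2019-01-19.

2018-12-05 through 2018-12-13, 2018-12-19 through 2018-12-22, 2019-01-05 through 2019-01-05, 2019-01-16 through 2019-01-19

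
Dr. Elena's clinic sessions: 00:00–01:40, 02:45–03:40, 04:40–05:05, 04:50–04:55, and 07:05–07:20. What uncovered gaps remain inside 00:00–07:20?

Covered (merged): 00:00–01:40, 02:45–03:40, 04:40–05:05, 07:05–07:20.
Complement within 00:00–07:20: 01:40–02:45, 03:40–04:40, 05:05–07:05.

01:40–02:45, 03:40–04:40, 05:05–07:05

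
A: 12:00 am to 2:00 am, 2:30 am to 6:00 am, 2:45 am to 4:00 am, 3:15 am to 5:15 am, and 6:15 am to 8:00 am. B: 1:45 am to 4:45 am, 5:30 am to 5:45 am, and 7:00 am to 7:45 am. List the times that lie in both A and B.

1:45 am-2:00 am, 2:30 am-4:45 am, 5:30 am-5:45 am, 7:00 am-7:45 am

A, merged: 12:00 am-2:00 am, 2:30 am-6:00 am, 6:15 am-8:00 am.
12:00 am-2:00 am overlaps B on 1:45 am-2:00 am.
2:30 am-6:00 am overlaps B on 2:30 am-4:45 am, 5:30 am-5:45 am.
6:15 am-8:00 am overlaps B on 7:00 am-7:45 am.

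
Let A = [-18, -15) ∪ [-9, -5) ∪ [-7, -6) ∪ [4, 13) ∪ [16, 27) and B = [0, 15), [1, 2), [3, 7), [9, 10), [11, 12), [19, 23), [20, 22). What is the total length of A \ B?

14

Merge the first list: [-18, -15), [-9, -5), [4, 13), [16, 27).
Merge the second list: [0, 15), [19, 23).
A \ B = [-18, -15), [-9, -5), [16, 19), [23, 27).
Total: 3 + 4 + 3 + 4 = 14.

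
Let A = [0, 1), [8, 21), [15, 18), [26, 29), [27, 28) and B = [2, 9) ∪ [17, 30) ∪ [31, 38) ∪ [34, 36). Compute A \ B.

[0, 1) ∪ [9, 17)

Merge the first list: [0, 1), [8, 21), [26, 29).
Merge the second list: [2, 9), [17, 30), [31, 38).
[0, 1) is untouched.
[8, 21) with B removed leaves [9, 17).
[26, 29) lies entirely inside B → drops out.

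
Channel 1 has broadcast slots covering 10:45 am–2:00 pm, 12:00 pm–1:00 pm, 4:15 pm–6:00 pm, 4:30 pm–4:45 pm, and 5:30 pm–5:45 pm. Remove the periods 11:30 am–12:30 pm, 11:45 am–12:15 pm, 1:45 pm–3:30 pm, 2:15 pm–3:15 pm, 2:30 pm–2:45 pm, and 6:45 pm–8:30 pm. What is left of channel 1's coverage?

10:45 am–11:30 am, 12:30 pm–1:45 pm, 4:15 pm–6:00 pm

A, merged: 10:45 am–2:00 pm, 4:15 pm–6:00 pm.
B, merged: 11:30 am–12:30 pm, 1:45 pm–3:30 pm, 6:45 pm–8:30 pm.
10:45 am–2:00 pm minus B → 10:45 am–11:30 am, 12:30 pm–1:45 pm.
4:15 pm–6:00 pm: no B overlap → unchanged.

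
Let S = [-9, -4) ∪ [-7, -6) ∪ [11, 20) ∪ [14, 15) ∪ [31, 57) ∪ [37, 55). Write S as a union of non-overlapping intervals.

[-7, -6) overlaps/touches [-9, -4) → extend to [-9, -4).
[11, 20) is disjoint → start new block.
[14, 15) overlaps/touches [11, 20) → extend to [11, 20).
[31, 57) is disjoint → start new block.
[37, 55) overlaps/touches [31, 57) → extend to [31, 57).

[-9, -4) ∪ [11, 20) ∪ [31, 57)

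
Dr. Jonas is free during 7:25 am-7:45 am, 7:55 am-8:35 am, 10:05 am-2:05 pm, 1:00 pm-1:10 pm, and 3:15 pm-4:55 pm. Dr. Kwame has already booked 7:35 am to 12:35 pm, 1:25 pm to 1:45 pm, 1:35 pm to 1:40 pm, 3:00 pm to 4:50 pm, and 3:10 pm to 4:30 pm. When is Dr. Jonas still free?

7:25 am–7:35 am, 12:35 pm–1:25 pm, 1:45 pm–2:05 pm, 4:50 pm–4:55 pm

A, merged: 7:25 am–7:45 am, 7:55 am–8:35 am, 10:05 am–2:05 pm, 3:15 pm–4:55 pm.
B, merged: 7:35 am–12:35 pm, 1:25 pm–1:45 pm, 3:00 pm–4:50 pm.
7:25 am–7:45 am minus B → 7:25 am–7:35 am.
7:55 am–8:35 am: fully covered by B → removed.
10:05 am–2:05 pm minus B → 12:35 pm–1:25 pm, 1:45 pm–2:05 pm.
3:15 pm–4:55 pm minus B → 4:50 pm–4:55 pm.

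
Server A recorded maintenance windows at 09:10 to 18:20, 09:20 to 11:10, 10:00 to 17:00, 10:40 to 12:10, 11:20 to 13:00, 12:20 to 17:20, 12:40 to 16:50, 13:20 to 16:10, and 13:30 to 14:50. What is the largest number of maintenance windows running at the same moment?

At 13:30, 6 of the intervals are simultaneously active.
No point has more.

6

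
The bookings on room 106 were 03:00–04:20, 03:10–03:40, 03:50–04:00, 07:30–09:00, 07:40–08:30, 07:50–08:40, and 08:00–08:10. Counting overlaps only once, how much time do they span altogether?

Merged: 03:00-04:20, 07:30-09:00.
Lengths: 1 h 20 min + 1 h 30 min = 2 h 50 min.

2 h 50 min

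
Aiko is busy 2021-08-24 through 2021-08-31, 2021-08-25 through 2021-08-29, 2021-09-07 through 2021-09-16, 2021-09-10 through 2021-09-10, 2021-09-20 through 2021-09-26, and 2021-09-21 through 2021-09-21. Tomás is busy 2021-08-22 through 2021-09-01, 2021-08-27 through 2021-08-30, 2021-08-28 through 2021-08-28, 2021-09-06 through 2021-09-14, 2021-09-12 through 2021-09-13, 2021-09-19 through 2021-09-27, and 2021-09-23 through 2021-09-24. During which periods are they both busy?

First set merges to 2021-08-24 through 2021-08-31, 2021-09-07 through 2021-09-16, 2021-09-20 through 2021-09-26.
Second set merges to 2021-08-22 through 2021-09-01, 2021-09-06 through 2021-09-14, 2021-09-19 through 2021-09-27.
2021-08-24 through 2021-08-31 ∩ B → 2021-08-24 through 2021-08-31.
2021-09-07 through 2021-09-16 ∩ B → 2021-09-07 through 2021-09-14.
2021-09-20 through 2021-09-26 ∩ B → 2021-09-20 through 2021-09-26.

2021-08-24 through 2021-08-31, 2021-09-07 through 2021-09-14, 2021-09-20 through 2021-09-26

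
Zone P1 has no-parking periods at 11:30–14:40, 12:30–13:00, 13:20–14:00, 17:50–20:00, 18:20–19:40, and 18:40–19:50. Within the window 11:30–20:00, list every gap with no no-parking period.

The merged coverage is 11:30-14:40, 17:50-20:00.
Complement within 11:30-20:00: 14:40-17:50.

14:40-17:50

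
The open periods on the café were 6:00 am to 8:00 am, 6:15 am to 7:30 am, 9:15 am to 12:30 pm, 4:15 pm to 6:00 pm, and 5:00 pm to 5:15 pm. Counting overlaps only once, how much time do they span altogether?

7 h

Merged: 6:00 am-8:00 am, 9:15 am-12:30 pm, 4:15 pm-6:00 pm.
Lengths: 2 h + 3 h 15 min + 1 h 45 min = 7 h.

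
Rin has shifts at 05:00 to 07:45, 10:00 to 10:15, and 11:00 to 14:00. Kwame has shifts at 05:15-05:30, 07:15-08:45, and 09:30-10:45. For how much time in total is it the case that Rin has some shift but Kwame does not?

5 h

A \ B = 05:00–05:15, 05:30–07:15, 11:00–14:00.
Total: 15 min + 1 h 45 min + 3 h = 5 h.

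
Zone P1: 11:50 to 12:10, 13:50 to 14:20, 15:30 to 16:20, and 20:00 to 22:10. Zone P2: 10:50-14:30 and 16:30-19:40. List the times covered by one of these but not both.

10:50-11:50, 12:10-13:50, 14:20-14:30, 15:30-16:20, 16:30-19:40, 20:00-22:10

A but not B: 15:30-16:20, 20:00-22:10.
B but not A: 10:50-11:50, 12:10-13:50, 14:20-14:30, 16:30-19:40.
Combining gives A △ B.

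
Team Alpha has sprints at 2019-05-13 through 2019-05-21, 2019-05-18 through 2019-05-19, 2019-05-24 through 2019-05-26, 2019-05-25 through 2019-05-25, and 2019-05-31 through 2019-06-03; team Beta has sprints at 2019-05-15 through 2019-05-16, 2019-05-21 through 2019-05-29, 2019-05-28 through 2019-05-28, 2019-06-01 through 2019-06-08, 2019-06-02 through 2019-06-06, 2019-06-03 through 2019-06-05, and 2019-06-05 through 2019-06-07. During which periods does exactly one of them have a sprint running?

First set merges to 2019-05-13 through 2019-05-21, 2019-05-24 through 2019-05-26, 2019-05-31 through 2019-06-03.
Second set merges to 2019-05-15 through 2019-05-16, 2019-05-21 through 2019-05-29, 2019-06-01 through 2019-06-08.
Only in the first: 2019-05-13 through 2019-05-14, 2019-05-17 through 2019-05-20, 2019-05-31 through 2019-05-31.
Only in the second: 2019-05-22 through 2019-05-23, 2019-05-27 through 2019-05-29, 2019-06-04 through 2019-06-08.
Together these are the periods covered by exactly one.

2019-05-13 through 2019-05-14, 2019-05-17 through 2019-05-20, 2019-05-22 through 2019-05-23, 2019-05-27 through 2019-05-29, 2019-05-31 through 2019-05-31, 2019-06-04 through 2019-06-08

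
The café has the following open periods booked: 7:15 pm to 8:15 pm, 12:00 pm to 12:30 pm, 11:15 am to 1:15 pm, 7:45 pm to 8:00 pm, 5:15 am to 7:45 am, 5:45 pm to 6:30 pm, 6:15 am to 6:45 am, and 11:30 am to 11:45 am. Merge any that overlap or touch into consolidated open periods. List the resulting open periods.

5:15 am–7:45 am, 11:15 am–1:15 pm, 5:45 pm–6:30 pm, 7:15 pm–8:15 pm

Sort by start: 5:15 am–7:45 am, 6:15 am–6:45 am, 11:15 am–1:15 pm, 11:30 am–11:45 am, 12:00 pm–12:30 pm, 5:45 pm–6:30 pm, 7:15 pm–8:15 pm, 7:45 pm–8:00 pm.
6:15 am–6:45 am overlaps/touches 5:15 am–7:45 am → extend to 5:15 am–7:45 am.
11:15 am–1:15 pm is disjoint → start new block.
11:30 am–11:45 am overlaps/touches 11:15 am–1:15 pm → extend to 11:15 am–1:15 pm.
12:00 pm–12:30 pm overlaps/touches 11:15 am–1:15 pm → extend to 11:15 am–1:15 pm.
5:45 pm–6:30 pm is disjoint → start new block.
7:15 pm–8:15 pm is disjoint → start new block.
7:45 pm–8:00 pm overlaps/touches 7:15 pm–8:15 pm → extend to 7:15 pm–8:15 pm.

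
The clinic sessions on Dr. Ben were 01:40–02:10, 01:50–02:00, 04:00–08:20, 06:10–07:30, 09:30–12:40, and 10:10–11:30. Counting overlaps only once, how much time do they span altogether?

Merged: 01:40-02:10, 04:00-08:20, 09:30-12:40.
Lengths: 30 min + 4 h 20 min + 3 h 10 min = 8 h.

8 h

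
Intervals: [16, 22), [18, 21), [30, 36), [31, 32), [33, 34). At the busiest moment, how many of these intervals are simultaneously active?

2

Sweep endpoints in order; track running count of active intervals.
Peak of 2 reached at 18.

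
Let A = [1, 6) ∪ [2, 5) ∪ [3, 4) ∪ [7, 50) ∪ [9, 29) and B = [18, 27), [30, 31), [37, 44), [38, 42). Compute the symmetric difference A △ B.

[1, 6) ∪ [7, 18) ∪ [27, 30) ∪ [31, 37) ∪ [44, 50)

A, merged: [1, 6), [7, 50).
B, merged: [18, 27), [30, 31), [37, 44).
A but not B: [1, 6), [7, 18), [27, 30), [31, 37), [44, 50).
B but not A: none.
Combining gives A △ B.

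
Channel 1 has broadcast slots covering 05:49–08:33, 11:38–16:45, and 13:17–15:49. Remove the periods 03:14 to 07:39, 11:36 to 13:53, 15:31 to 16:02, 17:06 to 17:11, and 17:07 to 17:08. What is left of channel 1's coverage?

07:39-08:33, 13:53-15:31, 16:02-16:45

A, merged: 05:49-08:33, 11:38-16:45.
B, merged: 03:14-07:39, 11:36-13:53, 15:31-16:02, 17:06-17:11.
05:49-08:33 \ B = 07:39-08:33.
11:38-16:45 \ B = 13:53-15:31, 16:02-16:45.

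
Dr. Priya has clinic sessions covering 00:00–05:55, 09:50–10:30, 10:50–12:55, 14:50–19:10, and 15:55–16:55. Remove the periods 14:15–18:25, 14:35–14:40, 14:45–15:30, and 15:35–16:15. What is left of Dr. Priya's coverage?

A, merged: 00:00–05:55, 09:50–10:30, 10:50–12:55, 14:50–19:10.
B, merged: 14:15–18:25.
00:00–05:55: nothing removed.
09:50–10:30: nothing removed.
10:50–12:55: nothing removed.
14:50–19:10 \ B = 18:25–19:10.

00:00–05:55, 09:50–10:30, 10:50–12:55, 18:25–19:10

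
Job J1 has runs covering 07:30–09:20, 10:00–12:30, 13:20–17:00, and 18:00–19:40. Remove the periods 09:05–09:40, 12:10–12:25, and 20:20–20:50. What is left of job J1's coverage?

07:30–09:20 minus B → 07:30–09:05.
10:00–12:30 minus B → 10:00–12:10, 12:25–12:30.
13:20–17:00: no B overlap → unchanged.
18:00–19:40: no B overlap → unchanged.

07:30–09:05, 10:00–12:10, 12:25–12:30, 13:20–17:00, 18:00–19:40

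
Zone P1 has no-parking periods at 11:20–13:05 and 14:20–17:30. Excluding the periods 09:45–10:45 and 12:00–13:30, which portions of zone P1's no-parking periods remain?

11:20-12:00, 14:20-17:30

11:20-13:05 \ B = 11:20-12:00.
14:20-17:30: nothing removed.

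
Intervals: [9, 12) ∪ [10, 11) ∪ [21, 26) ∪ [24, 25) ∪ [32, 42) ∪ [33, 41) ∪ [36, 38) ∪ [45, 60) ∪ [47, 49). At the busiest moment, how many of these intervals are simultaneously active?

Walk the sorted start/end points keeping a running depth.
The depth first hits 3 at 36.

3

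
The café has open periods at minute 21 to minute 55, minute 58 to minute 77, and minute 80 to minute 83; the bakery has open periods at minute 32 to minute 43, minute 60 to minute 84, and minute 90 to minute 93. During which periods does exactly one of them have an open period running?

minute 21 to minute 32, minute 43 to minute 55, minute 58 to minute 60, minute 77 to minute 80, minute 83 to minute 84, minute 90 to minute 93

A \ B = minute 21 to minute 32, minute 43 to minute 55, minute 58 to minute 60.
B \ A = minute 77 to minute 80, minute 83 to minute 84, minute 90 to minute 93.
Union of the two gives the symmetric difference.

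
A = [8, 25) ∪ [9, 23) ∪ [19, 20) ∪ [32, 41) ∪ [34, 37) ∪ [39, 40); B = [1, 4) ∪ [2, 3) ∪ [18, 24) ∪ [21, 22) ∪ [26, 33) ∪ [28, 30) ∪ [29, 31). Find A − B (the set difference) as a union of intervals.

[8, 18) ∪ [24, 25) ∪ [33, 41)

A, merged: [8, 25), [32, 41).
B, merged: [1, 4), [18, 24), [26, 33).
[8, 25) minus B → [8, 18), [24, 25).
[32, 41) minus B → [33, 41).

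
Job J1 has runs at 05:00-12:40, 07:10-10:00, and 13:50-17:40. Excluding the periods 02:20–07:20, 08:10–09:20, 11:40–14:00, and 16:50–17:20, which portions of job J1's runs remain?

07:20-08:10, 09:20-11:40, 14:00-16:50, 17:20-17:40

First set merges to 05:00-12:40, 13:50-17:40.
05:00-12:40 minus B → 07:20-08:10, 09:20-11:40.
13:50-17:40 minus B → 14:00-16:50, 17:20-17:40.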